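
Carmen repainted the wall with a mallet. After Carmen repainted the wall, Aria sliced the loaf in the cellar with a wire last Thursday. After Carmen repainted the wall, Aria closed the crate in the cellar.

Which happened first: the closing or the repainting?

The connectives place the repainting before the closing.

the repainting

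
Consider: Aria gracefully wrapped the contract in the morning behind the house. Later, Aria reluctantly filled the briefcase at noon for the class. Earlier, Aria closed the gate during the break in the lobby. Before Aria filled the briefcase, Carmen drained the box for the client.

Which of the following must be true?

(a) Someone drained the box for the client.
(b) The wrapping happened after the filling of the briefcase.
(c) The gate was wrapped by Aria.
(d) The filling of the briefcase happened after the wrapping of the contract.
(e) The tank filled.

(a), (d)

(a) Entailed — generalizing the agent leaves a sub-description the original still satisfies.
(b) Not entailed — the narrative places the wrapping before the filling, not after.
(c) Not entailed — Aria wrapped the contract, not the gate; the gate belongs to the closing event.
(d) Entailed — the narrative places the wrapping before the filling.
(e) Not entailed — the briefcase is what filled, not the tank.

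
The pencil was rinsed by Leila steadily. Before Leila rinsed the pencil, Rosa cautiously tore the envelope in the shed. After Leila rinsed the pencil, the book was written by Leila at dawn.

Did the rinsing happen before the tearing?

no

The narrative orders the tearing before the rinsing.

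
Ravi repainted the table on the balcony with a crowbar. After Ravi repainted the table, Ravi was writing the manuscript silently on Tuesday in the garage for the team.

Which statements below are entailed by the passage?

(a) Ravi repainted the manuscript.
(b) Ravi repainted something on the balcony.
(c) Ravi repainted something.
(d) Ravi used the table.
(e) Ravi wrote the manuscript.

(a) Not entailed — Ravi repainted the table, not the manuscript; the manuscript belongs to the writing event.
(b) Entailed — every conjunct here is already in the original repainting event.
(c) Entailed — every conjunct here is already in the original repainting event.
(d) Not entailed — the table is the patient, not an instrument — Ravi used a crowbar.
(e) Not entailed — 'was writing' is progressive on an accomplishment; it does not entail the completed 'wrote'.

(b), (c)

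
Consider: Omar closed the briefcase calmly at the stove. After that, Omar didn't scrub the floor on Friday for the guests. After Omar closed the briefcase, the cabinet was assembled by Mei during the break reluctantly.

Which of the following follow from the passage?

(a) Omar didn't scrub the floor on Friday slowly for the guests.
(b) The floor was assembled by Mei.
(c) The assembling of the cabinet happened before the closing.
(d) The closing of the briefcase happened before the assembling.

(a) Entailed — under negation, adding a further restriction is entailed: if no such scrubbing event occurred, none occurred slowly either.
(b) Not entailed — Mei assembled the cabinet, not the floor; the floor belongs to the scrubbing event.
(c) Not entailed — the narrative places the closing before the assembling, not after.
(d) Entailed — the narrative places the closing before the assembling.

(a), (d)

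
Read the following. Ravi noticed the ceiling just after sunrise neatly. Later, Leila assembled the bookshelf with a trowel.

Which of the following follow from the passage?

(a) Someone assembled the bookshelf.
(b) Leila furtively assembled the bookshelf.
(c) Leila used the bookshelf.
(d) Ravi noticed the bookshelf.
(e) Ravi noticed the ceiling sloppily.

(a)

(a) Entailed — this follows by dropping conjuncts from the assembling event's description.
(b) Not entailed — 'furtively' adds information not in the original event.
(c) Not entailed — the bookshelf is the patient, not an instrument — Leila used a trowel.
(d) Not entailed — Ravi noticed the ceiling, not the bookshelf; the bookshelf belongs to the assembling event.
(e) Not entailed — 'sloppily' adds a manner not in (and inconsistent with) the original.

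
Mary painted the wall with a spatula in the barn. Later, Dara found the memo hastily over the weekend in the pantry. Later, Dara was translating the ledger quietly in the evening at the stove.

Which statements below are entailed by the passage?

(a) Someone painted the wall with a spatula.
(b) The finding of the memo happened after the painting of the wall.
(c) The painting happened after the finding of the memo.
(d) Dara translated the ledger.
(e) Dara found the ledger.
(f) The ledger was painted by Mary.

(a), (b)

(a) Entailed — every conjunct here is already in the original painting event.
(b) Entailed — the narrative places the painting before the finding.
(c) Not entailed — the narrative places the painting before the finding, not after.
(d) Not entailed — 'was translating' is progressive on an accomplishment; it does not entail the completed 'translated'.
(e) Not entailed — Dara found the memo, not the ledger; the ledger belongs to the translating event.
(f) Not entailed — Mary painted the wall, not the ledger; the ledger belongs to the translating event.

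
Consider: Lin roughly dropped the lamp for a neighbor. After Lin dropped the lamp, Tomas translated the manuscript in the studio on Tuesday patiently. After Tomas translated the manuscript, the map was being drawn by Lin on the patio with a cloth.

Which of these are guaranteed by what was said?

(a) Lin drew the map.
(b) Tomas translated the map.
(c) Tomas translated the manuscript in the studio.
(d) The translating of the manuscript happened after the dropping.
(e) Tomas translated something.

(c), (d), (e)

(a) Not entailed — 'was drawing' is progressive on an accomplishment; it does not entail the completed 'drew'.
(b) Not entailed — Tomas translated the manuscript, not the map; the map belongs to the drawing event.
(c) Entailed — the original entails any weakening of itself; this just drops 'on Tuesday', 'patiently'.
(d) Entailed — the narrative places the dropping before the translating.
(e) Entailed — dropping 'on Tuesday', 'in the studio', 'patiently' and generalizing the patient leaves a sub-description the original still satisfies.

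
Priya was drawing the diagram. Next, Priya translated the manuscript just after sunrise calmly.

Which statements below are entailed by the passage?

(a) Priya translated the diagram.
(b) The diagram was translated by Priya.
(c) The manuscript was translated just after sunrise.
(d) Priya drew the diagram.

(c)

(a) Not entailed — Priya translated the manuscript, not the diagram; the diagram belongs to the drawing event.
(b) Not entailed — Priya translated the manuscript, not the diagram; the diagram belongs to the drawing event.
(c) Entailed — dropping 'calmly' and generalizing the agent leaves a sub-description the original still satisfies.
(d) Not entailed — 'was drawing' is progressive on an accomplishment; it does not entail the completed 'drew'.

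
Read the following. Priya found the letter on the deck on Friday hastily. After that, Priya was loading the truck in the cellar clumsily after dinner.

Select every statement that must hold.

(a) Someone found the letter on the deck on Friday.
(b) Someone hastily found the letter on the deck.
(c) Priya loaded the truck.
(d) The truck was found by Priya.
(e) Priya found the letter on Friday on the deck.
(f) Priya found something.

(a), (b), (e), (f)

(a) Entailed — the original entails any weakening of itself; this just drops 'hastily' and generalizes the agent.
(b) Entailed — this follows by dropping conjuncts from the finding event's description.
(c) Not entailed — 'was loading' is progressive on an accomplishment; it does not entail the completed 'loaded'.
(d) Not entailed — Priya found the letter, not the truck; the truck belongs to the loading event.
(e) Entailed — dropping 'hastily' leaves a sub-description the original still satisfies.
(f) Entailed — every conjunct here is already in the original finding event.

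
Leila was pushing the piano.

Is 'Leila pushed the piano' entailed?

'push' is atelic; if Leila was pushing the piano, then Leila pushed the piano (for some time).

yes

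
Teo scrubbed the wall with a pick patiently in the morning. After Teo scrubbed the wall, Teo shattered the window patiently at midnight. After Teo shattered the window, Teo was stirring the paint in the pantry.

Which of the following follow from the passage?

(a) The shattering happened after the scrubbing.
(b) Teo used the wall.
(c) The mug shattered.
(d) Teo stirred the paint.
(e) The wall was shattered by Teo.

(a) Entailed — the narrative places the scrubbing before the shattering.
(b) Not entailed — the wall is the patient, not an instrument — Teo used a pick.
(c) Not entailed — the window is what shattered, not the mug.
(d) Entailed — 'stir' is an activity; 'was stirring' entails that some stirring happened, so 'stirred' holds.
(e) Not entailed — Teo shattered the window, not the wall; the wall belongs to the scrubbing event.

(a), (d)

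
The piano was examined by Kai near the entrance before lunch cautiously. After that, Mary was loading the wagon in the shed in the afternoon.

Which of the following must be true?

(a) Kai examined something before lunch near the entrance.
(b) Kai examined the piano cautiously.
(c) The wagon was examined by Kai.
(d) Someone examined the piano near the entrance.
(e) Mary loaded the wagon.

(a), (b), (d)

(a) Entailed — every conjunct here is already in the original examining event.
(b) Entailed — dropping 'near the entrance', 'before lunch' leaves a sub-description the original still satisfies.
(c) Not entailed — Kai examined the piano, not the wagon; the wagon belongs to the loading event.
(d) Entailed — every conjunct here is already in the original examining event.
(e) Not entailed — 'was loading' is progressive on an accomplishment; it does not entail the completed 'loaded'.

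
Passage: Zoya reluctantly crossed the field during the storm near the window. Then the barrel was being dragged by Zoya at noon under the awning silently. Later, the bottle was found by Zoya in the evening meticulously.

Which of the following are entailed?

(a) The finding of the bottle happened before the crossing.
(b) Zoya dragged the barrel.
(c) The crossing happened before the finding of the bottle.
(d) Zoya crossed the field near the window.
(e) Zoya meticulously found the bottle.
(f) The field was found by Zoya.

(b), (c), (d), (e)

(a) Not entailed — the narrative places the crossing before the finding, not after.
(b) Entailed — 'drag' is an activity; 'was dragging' entails that some dragging happened, so 'dragged' holds.
(c) Entailed — the narrative places the crossing before the finding.
(d) Entailed — this follows by dropping conjuncts from the crossing event's description.
(e) Entailed — every conjunct here is already in the original finding event.
(f) Not entailed — Zoya found the bottle, not the field; the field belongs to the crossing event.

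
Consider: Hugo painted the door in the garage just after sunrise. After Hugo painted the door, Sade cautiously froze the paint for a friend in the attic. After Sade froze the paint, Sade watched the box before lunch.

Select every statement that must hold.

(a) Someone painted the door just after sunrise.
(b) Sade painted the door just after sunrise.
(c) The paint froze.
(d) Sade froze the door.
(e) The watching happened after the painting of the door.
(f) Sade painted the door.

(a) Entailed — every conjunct here is already in the original painting event.
(b) Not entailed — the passage has Hugo painting the door, not Sade.
(c) Entailed — 'Sade froze the paint' is causative; it entails the inchoative 'the paint froze'.
(d) Not entailed — Sade froze the paint, not the door; the door belongs to the painting event.
(e) Entailed — the narrative places the painting before the watching.
(f) Not entailed — the passage has Hugo painting the door, not Sade.

(a), (c), (e)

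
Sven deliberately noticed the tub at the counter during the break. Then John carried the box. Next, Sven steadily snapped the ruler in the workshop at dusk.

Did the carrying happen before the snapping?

The narrative orders the carrying before the snapping.

yes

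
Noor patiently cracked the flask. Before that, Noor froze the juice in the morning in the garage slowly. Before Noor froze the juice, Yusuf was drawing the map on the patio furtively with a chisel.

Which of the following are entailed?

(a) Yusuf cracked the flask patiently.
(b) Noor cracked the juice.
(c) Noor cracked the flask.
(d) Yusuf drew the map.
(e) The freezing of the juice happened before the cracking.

(a) Not entailed — the passage has Noor cracking the flask, not Yusuf.
(b) Not entailed — Noor cracked the flask, not the juice; the juice belongs to the freezing event.
(c) Entailed — every conjunct here is already in the original cracking event.
(d) Not entailed — 'was drawing' is progressive on an accomplishment; it does not entail the completed 'drew'.
(e) Entailed — the narrative places the freezing before the cracking.

(c), (e)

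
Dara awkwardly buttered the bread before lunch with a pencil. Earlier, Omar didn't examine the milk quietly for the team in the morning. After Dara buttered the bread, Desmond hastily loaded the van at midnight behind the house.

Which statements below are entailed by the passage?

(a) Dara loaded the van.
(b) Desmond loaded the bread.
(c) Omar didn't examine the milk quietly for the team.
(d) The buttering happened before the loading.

(a) Not entailed — the passage has Desmond loading the van, not Dara.
(b) Not entailed — Desmond loaded the van, not the bread; the bread belongs to the buttering event.
(c) Not entailed — dropping 'in the morning' under negation is not valid — the original leaves open that Omar examined the milk some other way.
(d) Entailed — the narrative places the buttering before the loading.

(d)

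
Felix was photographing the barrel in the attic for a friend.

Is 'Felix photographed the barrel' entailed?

no

'was photographing' is progressive; for an accomplishment like 'photograph the barrel', it doesn't entail completion.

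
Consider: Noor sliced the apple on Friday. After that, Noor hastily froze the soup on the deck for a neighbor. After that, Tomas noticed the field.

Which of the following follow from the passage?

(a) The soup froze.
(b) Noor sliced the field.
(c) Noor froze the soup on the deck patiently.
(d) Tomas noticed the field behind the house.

(a) Entailed — 'Noor froze the soup' is causative; it entails the inchoative 'the soup froze'.
(b) Not entailed — Noor sliced the apple, not the field; the field belongs to the noticing event.
(c) Not entailed — 'patiently' adds a manner not in (and inconsistent with) the original.
(d) Not entailed — 'behind the house' adds information not in the original event.

(a)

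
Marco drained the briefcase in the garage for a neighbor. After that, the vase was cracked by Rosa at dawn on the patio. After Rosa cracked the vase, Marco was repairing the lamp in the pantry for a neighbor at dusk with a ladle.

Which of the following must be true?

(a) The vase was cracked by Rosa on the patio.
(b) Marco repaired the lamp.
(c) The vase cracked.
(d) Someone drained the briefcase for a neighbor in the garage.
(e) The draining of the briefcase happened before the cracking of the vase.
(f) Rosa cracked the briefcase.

(a), (c), (d), (e)

(a) Entailed — the original entails any weakening of itself; this just drops 'at dawn'.
(b) Not entailed — 'was repairing' is progressive on an accomplishment; it does not entail the completed 'repaired'.
(c) Entailed — 'Rosa cracked the vase' is causative; it entails the inchoative 'the vase cracked'.
(d) Entailed — every conjunct here is already in the original draining event.
(e) Entailed — the narrative places the draining before the cracking.
(f) Not entailed — Rosa cracked the vase, not the briefcase; the briefcase belongs to the draining event.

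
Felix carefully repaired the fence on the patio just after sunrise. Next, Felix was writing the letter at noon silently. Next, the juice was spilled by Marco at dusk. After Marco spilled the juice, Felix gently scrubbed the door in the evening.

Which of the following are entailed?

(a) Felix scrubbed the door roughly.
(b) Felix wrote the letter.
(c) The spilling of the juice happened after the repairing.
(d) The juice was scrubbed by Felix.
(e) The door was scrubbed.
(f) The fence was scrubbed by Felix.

(a) Not entailed — 'roughly' adds a manner not in (and inconsistent with) the original.
(b) Not entailed — 'was writing' is progressive on an accomplishment; it does not entail the completed 'wrote'.
(c) Entailed — the narrative places the repairing before the spilling.
(d) Not entailed — Felix scrubbed the door, not the juice; the juice belongs to the spilling event.
(e) Entailed — dropping 'in the evening', 'gently' and generalizing the agent leaves a sub-description the original still satisfies.
(f) Not entailed — Felix scrubbed the door, not the fence; the fence belongs to the repairing event.

(c), (e)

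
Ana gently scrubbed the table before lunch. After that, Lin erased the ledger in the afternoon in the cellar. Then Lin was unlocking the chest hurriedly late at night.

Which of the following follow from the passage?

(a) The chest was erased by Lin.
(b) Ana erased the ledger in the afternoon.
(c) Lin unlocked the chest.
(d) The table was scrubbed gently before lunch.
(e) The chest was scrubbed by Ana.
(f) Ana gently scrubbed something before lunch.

(a) Not entailed — Lin erased the ledger, not the chest; the chest belongs to the unlocking event.
(b) Not entailed — the passage has Lin erasing the ledger, not Ana.
(c) Not entailed — 'was unlocking' is progressive on an accomplishment; it does not entail the completed 'unlocked'.
(d) Entailed — the original entails any weakening of itself; this just generalizes the agent.
(e) Not entailed — Ana scrubbed the table, not the chest; the chest belongs to the unlocking event.
(f) Entailed — generalizing the patient leaves a sub-description the original still satisfies.

(d), (f)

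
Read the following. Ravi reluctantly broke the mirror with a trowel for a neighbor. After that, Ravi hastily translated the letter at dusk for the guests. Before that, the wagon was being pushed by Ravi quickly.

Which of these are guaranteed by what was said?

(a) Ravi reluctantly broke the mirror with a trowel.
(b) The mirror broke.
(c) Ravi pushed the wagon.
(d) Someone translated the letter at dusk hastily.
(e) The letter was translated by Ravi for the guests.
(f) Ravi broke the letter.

(a), (b), (c), (d), (e)

(a) Entailed — dropping 'for a neighbor' leaves a sub-description the original still satisfies.
(b) Entailed — 'Ravi broke the mirror' is causative; it entails the inchoative 'the mirror broke'.
(c) Entailed — 'push' is an activity; 'was pushing' entails that some pushing happened, so 'pushed' holds.
(d) Entailed — every conjunct here is already in the original translating event.
(e) Entailed — the original entails any weakening of itself; this just drops 'at dusk', 'hastily'.
(f) Not entailed — Ravi broke the mirror, not the letter; the letter belongs to the translating event.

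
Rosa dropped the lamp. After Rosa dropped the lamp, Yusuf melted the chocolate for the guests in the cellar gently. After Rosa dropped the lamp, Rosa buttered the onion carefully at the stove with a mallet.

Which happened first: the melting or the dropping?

The connectives place the dropping before the melting.

the dropping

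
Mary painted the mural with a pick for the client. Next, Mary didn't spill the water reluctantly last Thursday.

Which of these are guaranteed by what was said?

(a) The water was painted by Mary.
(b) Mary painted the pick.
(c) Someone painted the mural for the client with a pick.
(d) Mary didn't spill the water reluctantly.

(c)

(a) Not entailed — Mary painted the mural, not the water; the water belongs to the spilling event.
(b) Not entailed — the pick is the instrument, not what was painted.
(c) Entailed — generalizing the agent leaves a sub-description the original still satisfies.
(d) Not entailed — dropping 'last Thursday' under negation is not valid — the original leaves open that Mary spilled the water some other way.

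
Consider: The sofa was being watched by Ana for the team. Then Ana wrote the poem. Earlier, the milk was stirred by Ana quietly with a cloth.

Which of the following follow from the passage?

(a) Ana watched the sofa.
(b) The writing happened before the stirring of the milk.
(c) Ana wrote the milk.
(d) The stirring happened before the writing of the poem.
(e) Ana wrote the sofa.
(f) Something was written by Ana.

(a) Entailed — 'watch' is an activity; 'was watching' entails that some watching happened, so 'watched' holds.
(b) Not entailed — the narrative places the stirring before the writing, not after.
(c) Not entailed — Ana wrote the poem, not the milk; the milk belongs to the stirring event.
(d) Entailed — the narrative places the stirring before the writing.
(e) Not entailed — Ana wrote the poem, not the sofa; the sofa belongs to the watching event.
(f) Entailed — this follows by dropping conjuncts from the writing event's description.

(a), (d), (f)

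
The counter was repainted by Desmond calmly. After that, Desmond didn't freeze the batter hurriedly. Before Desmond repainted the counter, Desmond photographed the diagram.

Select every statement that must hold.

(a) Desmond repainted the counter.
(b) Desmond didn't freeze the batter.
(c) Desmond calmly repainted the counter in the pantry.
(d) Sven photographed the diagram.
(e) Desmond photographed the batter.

(a) Entailed — the original entails any weakening of itself; this just drops 'calmly'.
(b) Not entailed — dropping 'hurriedly' under negation is not valid — the original leaves open that Desmond froze the batter some other way.
(c) Not entailed — 'in the pantry' adds information not in the original event.
(d) Not entailed — the passage has Desmond photographing the diagram, not Sven.
(e) Not entailed — Desmond photographed the diagram, not the batter; the batter belongs to the freezing event.

(a)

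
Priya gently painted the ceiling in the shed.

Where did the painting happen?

'in the shed' marks the location of the painting event.

in the shed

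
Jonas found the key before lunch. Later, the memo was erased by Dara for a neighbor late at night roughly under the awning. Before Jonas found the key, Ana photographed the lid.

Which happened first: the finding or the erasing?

the finding

The connectives place the finding before the erasing.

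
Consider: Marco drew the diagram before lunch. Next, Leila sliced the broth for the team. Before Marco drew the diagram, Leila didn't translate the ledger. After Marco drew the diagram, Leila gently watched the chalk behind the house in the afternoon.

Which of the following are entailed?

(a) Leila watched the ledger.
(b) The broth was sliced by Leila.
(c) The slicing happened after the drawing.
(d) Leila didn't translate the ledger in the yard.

(a) Not entailed — Leila watched the chalk, not the ledger; the ledger belongs to the translating event.
(b) Entailed — every conjunct here is already in the original slicing event.
(c) Entailed — the narrative places the drawing before the slicing.
(d) Entailed — under negation, adding a further restriction is entailed: if no such translating event occurred, none occurred in the yard either.

(b), (c), (d)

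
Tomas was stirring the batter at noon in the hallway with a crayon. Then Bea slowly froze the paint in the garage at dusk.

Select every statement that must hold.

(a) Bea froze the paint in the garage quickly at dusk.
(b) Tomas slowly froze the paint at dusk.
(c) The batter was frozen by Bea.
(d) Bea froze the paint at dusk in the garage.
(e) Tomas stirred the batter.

(d), (e)

(a) Not entailed — 'quickly' adds a manner not in (and inconsistent with) the original.
(b) Not entailed — the passage has Bea freezing the paint, not Tomas.
(c) Not entailed — Bea froze the paint, not the batter; the batter belongs to the stirring event.
(d) Entailed — the original entails any weakening of itself; this just drops 'slowly'.
(e) Entailed — 'stir' is an activity; 'was stirring' entails that some stirring happened, so 'stirred' holds.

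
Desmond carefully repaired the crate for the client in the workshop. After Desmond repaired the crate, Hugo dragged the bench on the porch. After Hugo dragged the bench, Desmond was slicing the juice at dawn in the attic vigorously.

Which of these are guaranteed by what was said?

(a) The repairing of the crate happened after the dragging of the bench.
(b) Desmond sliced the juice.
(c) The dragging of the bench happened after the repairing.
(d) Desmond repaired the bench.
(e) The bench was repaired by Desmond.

(c)

(a) Not entailed — the narrative places the repairing before the dragging, not after.
(b) Not entailed — 'was slicing' is progressive on an accomplishment; it does not entail the completed 'sliced'.
(c) Entailed — the narrative places the repairing before the dragging.
(d) Not entailed — Desmond repaired the crate, not the bench; the bench belongs to the dragging event.
(e) Not entailed — Desmond repaired the crate, not the bench; the bench belongs to the dragging event.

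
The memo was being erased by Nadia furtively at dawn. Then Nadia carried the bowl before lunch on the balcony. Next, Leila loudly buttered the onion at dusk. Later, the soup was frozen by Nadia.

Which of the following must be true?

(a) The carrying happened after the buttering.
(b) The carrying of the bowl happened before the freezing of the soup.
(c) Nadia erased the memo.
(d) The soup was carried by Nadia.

(b)

(a) Not entailed — the narrative places the carrying before the buttering, not after.
(b) Entailed — the narrative places the carrying before the freezing.
(c) Not entailed — 'was erasing' is progressive on an accomplishment; it does not entail the completed 'erased'.
(d) Not entailed — Nadia carried the bowl, not the soup; the soup belongs to the freezing event.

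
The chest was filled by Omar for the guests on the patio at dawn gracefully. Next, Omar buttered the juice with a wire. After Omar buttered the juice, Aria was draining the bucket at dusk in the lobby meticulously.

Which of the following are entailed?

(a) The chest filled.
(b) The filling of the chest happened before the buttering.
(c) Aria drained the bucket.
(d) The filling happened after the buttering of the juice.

(a) Entailed — 'Omar filled the chest' is causative; it entails the inchoative 'the chest filled'.
(b) Entailed — the narrative places the filling before the buttering.
(c) Not entailed — 'was draining' is progressive on an accomplishment; it does not entail the completed 'drained'.
(d) Not entailed — the narrative places the filling before the buttering, not after.

(a), (b)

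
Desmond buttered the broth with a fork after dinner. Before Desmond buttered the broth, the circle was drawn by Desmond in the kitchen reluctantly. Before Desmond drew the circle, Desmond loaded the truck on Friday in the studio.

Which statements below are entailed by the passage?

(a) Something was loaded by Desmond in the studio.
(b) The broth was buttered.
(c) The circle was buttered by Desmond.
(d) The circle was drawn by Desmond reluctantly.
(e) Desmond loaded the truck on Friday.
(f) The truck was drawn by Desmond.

(a), (b), (d), (e)

(a) Entailed — dropping 'on Friday' and generalizing the patient leaves a sub-description the original still satisfies.
(b) Entailed — the original entails any weakening of itself; this just drops 'after dinner', 'with a fork' and generalizes the agent.
(c) Not entailed — Desmond buttered the broth, not the circle; the circle belongs to the drawing event.
(d) Entailed — dropping 'in the kitchen' leaves a sub-description the original still satisfies.
(e) Entailed — the original entails any weakening of itself; this just drops 'in the studio'.
(f) Not entailed — Desmond drew the circle, not the truck; the truck belongs to the loading event.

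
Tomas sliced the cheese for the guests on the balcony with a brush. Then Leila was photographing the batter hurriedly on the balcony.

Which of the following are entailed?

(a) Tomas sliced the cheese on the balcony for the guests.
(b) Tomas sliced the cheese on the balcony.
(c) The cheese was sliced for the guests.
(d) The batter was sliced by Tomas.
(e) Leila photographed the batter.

(a) Entailed — this follows by dropping conjuncts from the slicing event's description.
(b) Entailed — the original entails any weakening of itself; this just drops 'with a brush', 'for the guests'.
(c) Entailed — the original entails any weakening of itself; this just drops 'on the balcony', 'with a brush' and generalizes the agent.
(d) Not entailed — Tomas sliced the cheese, not the batter; the batter belongs to the photographing event.
(e) Not entailed — 'was photographing' is progressive on an accomplishment; it does not entail the completed 'photographed'.

(a), (b), (c)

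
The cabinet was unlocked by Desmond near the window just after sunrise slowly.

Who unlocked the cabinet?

Desmond

'Desmond' marks the agent of the unlocking event.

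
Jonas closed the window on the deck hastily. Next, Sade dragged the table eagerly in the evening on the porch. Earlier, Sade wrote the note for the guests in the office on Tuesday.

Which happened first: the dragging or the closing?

The connectives place the closing before the dragging.

the closing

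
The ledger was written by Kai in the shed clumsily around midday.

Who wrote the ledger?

'Kai' marks the agent of the writing event.

Kai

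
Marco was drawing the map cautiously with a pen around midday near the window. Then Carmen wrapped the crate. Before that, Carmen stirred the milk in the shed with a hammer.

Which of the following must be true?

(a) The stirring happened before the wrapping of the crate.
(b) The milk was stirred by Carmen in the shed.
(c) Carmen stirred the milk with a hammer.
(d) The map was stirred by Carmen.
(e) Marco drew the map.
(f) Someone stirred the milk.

(a), (b), (c), (f)

(a) Entailed — the narrative places the stirring before the wrapping.
(b) Entailed — this follows by dropping conjuncts from the stirring event's description.
(c) Entailed — this follows by dropping conjuncts from the stirring event's description.
(d) Not entailed — Carmen stirred the milk, not the map; the map belongs to the drawing event.
(e) Not entailed — 'was drawing' is progressive on an accomplishment; it does not entail the completed 'drew'.
(f) Entailed — this follows by dropping conjuncts from the stirring event's description.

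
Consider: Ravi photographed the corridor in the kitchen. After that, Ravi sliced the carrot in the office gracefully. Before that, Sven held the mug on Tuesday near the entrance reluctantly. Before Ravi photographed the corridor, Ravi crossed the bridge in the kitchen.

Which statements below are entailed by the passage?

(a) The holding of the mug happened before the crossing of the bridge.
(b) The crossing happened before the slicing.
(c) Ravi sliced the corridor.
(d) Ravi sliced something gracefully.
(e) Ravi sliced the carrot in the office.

(a) Not entailed — the narrative doesn't order the holding relative to the crossing.
(b) Entailed — the narrative places the crossing before the slicing.
(c) Not entailed — Ravi sliced the carrot, not the corridor; the corridor belongs to the photographing event.
(d) Entailed — every conjunct here is already in the original slicing event.
(e) Entailed — dropping 'gracefully' leaves a sub-description the original still satisfies.

(b), (d), (e)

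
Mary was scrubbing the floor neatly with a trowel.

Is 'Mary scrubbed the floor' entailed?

'scrub' is atelic; if Mary was scrubbing the floor, then Mary scrubbed the floor (for some time).

yes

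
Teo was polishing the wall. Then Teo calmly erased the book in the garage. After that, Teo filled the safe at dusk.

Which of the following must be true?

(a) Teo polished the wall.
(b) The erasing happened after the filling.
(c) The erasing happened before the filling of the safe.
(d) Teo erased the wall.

(a) Entailed — 'polish' is an activity; 'was polishing' entails that some polishing happened, so 'polished' holds.
(b) Not entailed — the narrative places the erasing before the filling, not after.
(c) Entailed — the narrative places the erasing before the filling.
(d) Not entailed — Teo erased the book, not the wall; the wall belongs to the polishing event.

(a), (c)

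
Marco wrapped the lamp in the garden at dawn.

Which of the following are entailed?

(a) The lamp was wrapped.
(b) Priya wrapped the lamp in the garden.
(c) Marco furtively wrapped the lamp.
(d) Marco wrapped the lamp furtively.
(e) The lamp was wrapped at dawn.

(a), (e)

(a) Entailed — dropping 'at dawn', 'in the garden' and generalizing the agent leaves a sub-description the original still satisfies.
(b) Not entailed — the passage has Marco wrapping the lamp, not Priya.
(c) Not entailed — 'furtively' adds information not in the original event.
(d) Not entailed — 'furtively' adds information not in the original event.
(e) Entailed — dropping 'in the garden' and generalizing the agent leaves a sub-description the original still satisfies.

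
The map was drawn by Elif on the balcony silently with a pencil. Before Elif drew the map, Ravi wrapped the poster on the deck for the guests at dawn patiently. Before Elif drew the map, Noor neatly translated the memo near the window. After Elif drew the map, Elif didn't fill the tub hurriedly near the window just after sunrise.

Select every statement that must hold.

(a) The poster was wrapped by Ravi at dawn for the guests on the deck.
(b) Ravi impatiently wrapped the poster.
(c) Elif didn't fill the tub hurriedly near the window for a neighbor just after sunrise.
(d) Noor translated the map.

(a), (c)

(a) Entailed — dropping 'patiently' leaves a sub-description the original still satisfies.
(b) Not entailed — 'impatiently' adds a manner not in (and inconsistent with) the original.
(c) Entailed — under negation, adding a further restriction is entailed: if no such filling event occurred, none occurred for a neighbor either.
(d) Not entailed — Noor translated the memo, not the map; the map belongs to the drawing event.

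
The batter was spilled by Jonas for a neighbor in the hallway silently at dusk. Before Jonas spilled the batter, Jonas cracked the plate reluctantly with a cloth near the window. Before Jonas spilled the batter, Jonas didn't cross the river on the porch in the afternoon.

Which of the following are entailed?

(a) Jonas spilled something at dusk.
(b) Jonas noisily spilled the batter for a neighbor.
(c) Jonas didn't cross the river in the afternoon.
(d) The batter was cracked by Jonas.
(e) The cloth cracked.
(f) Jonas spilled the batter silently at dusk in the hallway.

(a), (f)

(a) Entailed — dropping 'silently', 'in the hallway', 'for a neighbor' and generalizing the patient leaves a sub-description the original still satisfies.
(b) Not entailed — 'noisily' adds a manner not in (and inconsistent with) the original.
(c) Not entailed — dropping 'on the porch' under negation is not valid — the original leaves open that Jonas crossed the river some other way.
(d) Not entailed — Jonas cracked the plate, not the batter; the batter belongs to the spilling event.
(e) Not entailed — the plate is what cracked, not the cloth.
(f) Entailed — every conjunct here is already in the original spilling event.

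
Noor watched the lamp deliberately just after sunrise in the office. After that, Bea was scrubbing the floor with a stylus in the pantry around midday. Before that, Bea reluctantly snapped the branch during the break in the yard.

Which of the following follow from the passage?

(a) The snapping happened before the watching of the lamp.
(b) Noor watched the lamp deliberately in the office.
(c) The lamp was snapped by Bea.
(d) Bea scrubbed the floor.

(b), (d)

(a) Not entailed — the narrative doesn't order the snapping relative to the watching.
(b) Entailed — the original entails any weakening of itself; this just drops 'just after sunrise'.
(c) Not entailed — Bea snapped the branch, not the lamp; the lamp belongs to the watching event.
(d) Entailed — 'scrub' is an activity; 'was scrubbing' entails that some scrubbing happened, so 'scrubbed' holds.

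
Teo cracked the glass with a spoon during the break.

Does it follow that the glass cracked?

yes

'Teo cracked the glass' is the causative; it entails the inchoative 'the glass cracked'.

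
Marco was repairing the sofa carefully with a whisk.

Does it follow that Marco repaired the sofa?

no

'was repairing' is progressive; for an accomplishment like 'repair the sofa', it doesn't entail completion.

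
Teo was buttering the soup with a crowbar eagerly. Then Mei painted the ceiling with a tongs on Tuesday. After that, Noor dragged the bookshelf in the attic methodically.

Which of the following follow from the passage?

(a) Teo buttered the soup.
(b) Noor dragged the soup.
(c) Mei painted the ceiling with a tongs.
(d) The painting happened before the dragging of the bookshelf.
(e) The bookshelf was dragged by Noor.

(a) Not entailed — 'was buttering' is progressive on an accomplishment; it does not entail the completed 'buttered'.
(b) Not entailed — Noor dragged the bookshelf, not the soup; the soup belongs to the buttering event.
(c) Entailed — this follows by dropping conjuncts from the painting event's description.
(d) Entailed — the narrative places the painting before the dragging.
(e) Entailed — every conjunct here is already in the original dragging event.

(c), (d), (e)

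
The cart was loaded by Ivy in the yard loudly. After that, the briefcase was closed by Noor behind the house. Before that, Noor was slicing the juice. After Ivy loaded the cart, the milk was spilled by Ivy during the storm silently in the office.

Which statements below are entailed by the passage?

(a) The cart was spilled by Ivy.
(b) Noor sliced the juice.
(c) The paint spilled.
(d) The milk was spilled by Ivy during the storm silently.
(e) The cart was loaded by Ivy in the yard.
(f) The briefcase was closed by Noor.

(a) Not entailed — Ivy spilled the milk, not the cart; the cart belongs to the loading event.
(b) Not entailed — 'was slicing' is progressive on an accomplishment; it does not entail the completed 'sliced'.
(c) Not entailed — the milk is what spilled, not the paint.
(d) Entailed — dropping 'in the office' leaves a sub-description the original still satisfies.
(e) Entailed — the original entails any weakening of itself; this just drops 'loudly'.
(f) Entailed — the original entails any weakening of itself; this just drops 'behind the house'.

(d), (e), (f)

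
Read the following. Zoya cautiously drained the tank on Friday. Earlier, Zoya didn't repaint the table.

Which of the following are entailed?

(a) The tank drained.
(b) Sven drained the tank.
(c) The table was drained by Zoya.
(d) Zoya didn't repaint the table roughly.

(a), (d)

(a) Entailed — 'Zoya drained the tank' is causative; it entails the inchoative 'the tank drained'.
(b) Not entailed — the passage has Zoya draining the tank, not Sven.
(c) Not entailed — Zoya drained the tank, not the table; the table belongs to the repainting event.
(d) Entailed — under negation, adding a further restriction is entailed: if no such repainting event occurred, none occurred roughly either.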